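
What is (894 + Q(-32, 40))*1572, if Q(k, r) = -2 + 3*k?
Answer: 1251312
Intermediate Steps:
(894 + Q(-32, 40))*1572 = (894 + (-2 + 3*(-32)))*1572 = (894 + (-2 - 96))*1572 = (894 - 98)*1572 = 796*1572 = 1251312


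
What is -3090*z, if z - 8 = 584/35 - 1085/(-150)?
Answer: -690409/7 ≈ -98630.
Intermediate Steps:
z = 6703/210 (z = 8 + (584/35 - 1085/(-150)) = 8 + (584*(1/35) - 1085*(-1/150)) = 8 + (584/35 + 217/30) = 8 + 5023/210 = 6703/210 ≈ 31.919)
-3090*z = -3090*6703/210 = -690409/7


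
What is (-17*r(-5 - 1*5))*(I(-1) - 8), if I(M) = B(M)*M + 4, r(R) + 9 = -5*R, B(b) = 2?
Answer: 4182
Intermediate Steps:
r(R) = -9 - 5*R
I(M) = 4 + 2*M (I(M) = 2*M + 4 = 4 + 2*M)
(-17*r(-5 - 1*5))*(I(-1) - 8) = (-17*(-9 - 5*(-5 - 1*5)))*((4 + 2*(-1)) - 8) = (-17*(-9 - 5*(-5 - 5)))*((4 - 2) - 8) = (-17*(-9 - 5*(-10)))*(2 - 8) = -17*(-9 + 50)*(-6) = -17*41*(-6) = -697*(-6) = 4182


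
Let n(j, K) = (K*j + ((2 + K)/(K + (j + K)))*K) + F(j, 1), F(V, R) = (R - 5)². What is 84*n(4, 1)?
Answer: 1722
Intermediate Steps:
F(V, R) = (-5 + R)²
n(j, K) = 16 + K*j + K*(2 + K)/(j + 2*K) (n(j, K) = (K*j + ((2 + K)/(K + (j + K)))*K) + (-5 + 1)² = (K*j + ((2 + K)/(K + (K + j)))*K) + (-4)² = (K*j + ((2 + K)/(j + 2*K))*K) + 16 = (K*j + K*(2 + K)/(j + 2*K)) + 16 = 16 + K*j + K*(2 + K)/(j + 2*K))
84*n(4, 1) = 84*((1² + 16*4 + 34*1 + 1*4² + 2*4*1²)/(4 + 2*1)) = 84*((1 + 64 + 34 + 1*16 + 2*4*1)/(4 + 2)) = 84*((1 + 64 + 34 + 16 + 8)/6) = 84*((⅙)*123) = 84*(41/2) = 1722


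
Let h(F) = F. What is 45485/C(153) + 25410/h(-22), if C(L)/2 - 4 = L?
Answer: -317185/314 ≈ -1010.1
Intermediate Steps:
C(L) = 8 + 2*L
45485/C(153) + 25410/h(-22) = 45485/(8 + 2*153) + 25410/(-22) = 45485/(8 + 306) + 25410*(-1/22) = 45485/314 - 1155 = -317185/314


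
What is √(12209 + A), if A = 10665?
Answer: √22874 ≈ 151.24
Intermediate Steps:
√(12209 + A) = √(12209 + 10665) = √22874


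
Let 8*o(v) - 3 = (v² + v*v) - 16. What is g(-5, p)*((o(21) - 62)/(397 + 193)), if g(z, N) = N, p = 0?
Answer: 0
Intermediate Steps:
o(v) = -13/8 + v²/4 (o(v) = 3/8 + ((v² + v*v) - 16)/8 = 3/8 + ((v² + v²) - 16)/8 = 3/8 + (2*v² - 16)/8 = 3/8 + (-16 + 2*v²)/8 = 3/8 + (-2 + v²/4) = -13/8 + v²/4)
g(-5, p)*((o(21) - 62)/(397 + 193)) = 0*(((-13/8 + (¼)*21²) - 62)/(397 + 193)) = 0*(((-13/8 + (¼)*441) - 62)/590) = 0*(((-13/8 + 441/4) - 62)*(1/590)) = 0*((869/8 - 62)*(1/590)) = 0*((373/8)*(1/590)) = 0*(373/4720) = 0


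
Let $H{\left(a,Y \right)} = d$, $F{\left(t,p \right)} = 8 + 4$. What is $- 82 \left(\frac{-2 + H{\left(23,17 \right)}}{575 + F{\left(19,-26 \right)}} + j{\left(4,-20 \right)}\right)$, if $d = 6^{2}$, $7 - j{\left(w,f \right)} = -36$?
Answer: $- \frac{2072550}{587} \approx -3530.8$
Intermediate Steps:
$j{\left(w,f \right)} = 43$ ($j{\left(w,f \right)} = 7 - -36 = 7 + 36 = 43$)
$F{\left(t,p \right)} = 12$
$d = 36$
$H{\left(a,Y \right)} = 36$
$- 82 \left(\frac{-2 + H{\left(23,17 \right)}}{575 + F{\left(19,-26 \right)}} + j{\left(4,-20 \right)}\right) = - 82 \left(\frac{-2 + 36}{575 + 12} + 43\right) = - 82 \left(\frac{34}{587} + 43\right) = \left(-82\right) \frac{25275}{587} = - \frac{2072550}{587}$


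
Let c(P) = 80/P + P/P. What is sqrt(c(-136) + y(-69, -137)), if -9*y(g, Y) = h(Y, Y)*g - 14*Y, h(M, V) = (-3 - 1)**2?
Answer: 5*I*sqrt(9367)/51 ≈ 9.4886*I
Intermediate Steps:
h(M, V) = 16 (h(M, V) = (-4)**2 = 16)
y(g, Y) = -16*g/9 + 14*Y/9 (y(g, Y) = -(16*g - 14*Y)/9 = -(-14*Y + 16*g)/9 = -16*g/9 + 14*Y/9)
c(P) = 1 + 80/P (c(P) = 80/P + 1 = 1 + 80/P)
sqrt(c(-136) + y(-69, -137)) = sqrt((80 - 136)/(-136) + (-16/9*(-69) + (14/9)*(-137))) = sqrt(-1/136*(-56) + (368/3 - 1918/9)) = sqrt(7/17 - 814/9) = sqrt(-13775/153) = 5*I*sqrt(9367)/51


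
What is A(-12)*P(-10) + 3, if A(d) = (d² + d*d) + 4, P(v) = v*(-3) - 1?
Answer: 8471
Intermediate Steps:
P(v) = -1 - 3*v (P(v) = -3*v - 1 = -1 - 3*v)
A(d) = 4 + 2*d² (A(d) = (d² + d²) + 4 = 2*d² + 4 = 4 + 2*d²)
A(-12)*P(-10) + 3 = (4 + 2*(-12)²)*(-1 - 3*(-10)) + 3 = (4 + 2*144)*(-1 + 30) + 3 = (4 + 288)*29 + 3 = 292*29 + 3 = 8468 + 3 = 8471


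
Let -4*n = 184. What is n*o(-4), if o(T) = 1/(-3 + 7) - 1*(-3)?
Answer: -299/2 ≈ -149.50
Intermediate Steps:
n = -46 (n = -¼*184 = -46)
o(T) = 13/4 (o(T) = 1/4 + 3 = ¼ + 3 = 13/4)
n*o(-4) = -46*13/4 = -299/2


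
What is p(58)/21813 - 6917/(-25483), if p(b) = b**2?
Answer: 236605333/555860679 ≈ 0.42566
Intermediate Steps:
p(58)/21813 - 6917/(-25483) = 58**2/21813 - 6917/(-25483) = 3364*(1/21813) - 6917*(-1/25483) = 3364/21813 + 6917/25483 = 236605333/555860679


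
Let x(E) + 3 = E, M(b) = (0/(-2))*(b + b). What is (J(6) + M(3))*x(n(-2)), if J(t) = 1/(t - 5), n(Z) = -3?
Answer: -6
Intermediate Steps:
J(t) = 1/(-5 + t)
M(b) = 0 (M(b) = (0*(-1/2))*(2*b) = 0*(2*b) = 0)
x(E) = -3 + E
(J(6) + M(3))*x(n(-2)) = (1/(-5 + 6) + 0)*(-3 - 3) = (1/1 + 0)*(-6) = (1 + 0)*(-6) = 1*(-6) = -6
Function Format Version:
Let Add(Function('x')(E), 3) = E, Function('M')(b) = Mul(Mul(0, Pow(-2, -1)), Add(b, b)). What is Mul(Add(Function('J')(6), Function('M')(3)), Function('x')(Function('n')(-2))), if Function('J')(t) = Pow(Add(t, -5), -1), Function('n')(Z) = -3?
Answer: -6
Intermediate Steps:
Function('J')(t) = Pow(Add(-5, t), -1)
Function('M')(b) = 0 (Function('M')(b) = Mul(Mul(0, Rational(-1, 2)), Mul(2, b)) = Mul(0, Mul(2, b)) = 0)
Function('x')(E) = Add(-3, E)
Mul(Add(Function('J')(6), Function('M')(3)), Function('x')(Function('n')(-2))) = Mul(Add(Pow(Add(-5, 6), -1), 0), Add(-3, -3)) = Mul(Add(Pow(1, -1), 0), -6) = Mul(Add(1, 0), -6) = Mul(1, -6) = -6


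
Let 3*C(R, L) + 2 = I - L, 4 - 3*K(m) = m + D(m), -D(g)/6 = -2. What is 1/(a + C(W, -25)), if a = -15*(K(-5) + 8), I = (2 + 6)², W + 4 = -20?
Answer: -1/76 ≈ -0.013158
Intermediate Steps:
W = -24 (W = -4 - 20 = -24)
D(g) = 12 (D(g) = -6*(-2) = 12)
I = 64 (I = 8² = 64)
K(m) = -8/3 - m/3 (K(m) = 4/3 - (m + 12)/3 = 4/3 - (12 + m)/3 = 4/3 + (-4 - m/3) = -8/3 - m/3)
a = -105 (a = -15*((-8/3 - ⅓*(-5)) + 8) = -15*((-8/3 + 5/3) + 8) = -15*(-1 + 8) = -15*7 = -105)
C(R, L) = 62/3 - L/3 (C(R, L) = -⅔ + (64 - L)/3 = -⅔ + (64/3 - L/3) = 62/3 - L/3)
1/(a + C(W, -25)) = 1/(-105 + (62/3 - ⅓*(-25))) = 1/(-105 + (62/3 + 25/3)) = 1/(-105 + 29) = 1/(-76) = -1/76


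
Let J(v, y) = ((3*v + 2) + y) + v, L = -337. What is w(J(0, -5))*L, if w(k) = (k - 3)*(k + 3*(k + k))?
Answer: -42462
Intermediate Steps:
J(v, y) = 2 + y + 4*v (J(v, y) = ((2 + 3*v) + y) + v = (2 + y + 3*v) + v = 2 + y + 4*v)
w(k) = 7*k*(-3 + k) (w(k) = (-3 + k)*(k + 3*(2*k)) = (-3 + k)*(k + 6*k) = (-3 + k)*(7*k) = 7*k*(-3 + k))
w(J(0, -5))*L = (7*(2 - 5 + 4*0)*(-3 + (2 - 5 + 4*0)))*(-337) = (7*(2 - 5 + 0)*(-3 + (2 - 5 + 0)))*(-337) = (7*(-3)*(-3 - 3))*(-337) = (7*(-3)*(-6))*(-337) = 126*(-337) = -42462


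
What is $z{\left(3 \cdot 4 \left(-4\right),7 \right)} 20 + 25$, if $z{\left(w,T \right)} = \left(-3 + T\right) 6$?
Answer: $505$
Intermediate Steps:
$z{\left(w,T \right)} = -18 + 6 T$
$z{\left(3 \cdot 4 \left(-4\right),7 \right)} 20 + 25 = \left(-18 + 6 \cdot 7\right) 20 + 25 = \left(-18 + 42\right) 20 + 25 = 24 \cdot 20 + 25 = 480 + 25 = 505$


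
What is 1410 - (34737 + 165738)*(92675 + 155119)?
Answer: -49676500740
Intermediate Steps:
1410 - (34737 + 165738)*(92675 + 155119) = 1410 - 200475*247794 = 1410 - 1*49676502150 = 1410 - 49676502150 = -49676500740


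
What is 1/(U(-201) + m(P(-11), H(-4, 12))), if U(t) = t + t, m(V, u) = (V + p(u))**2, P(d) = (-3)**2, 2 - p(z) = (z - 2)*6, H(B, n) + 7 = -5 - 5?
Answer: 1/15223 ≈ 6.5690e-5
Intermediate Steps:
H(B, n) = -17 (H(B, n) = -7 + (-5 - 5) = -7 - 10 = -17)
p(z) = 14 - 6*z (p(z) = 2 - (z - 2)*6 = 2 - (-2 + z)*6 = 2 - (-12 + 6*z) = 2 + (12 - 6*z) = 14 - 6*z)
P(d) = 9
m(V, u) = (14 + V - 6*u)**2 (m(V, u) = (V + (14 - 6*u))**2 = (14 + V - 6*u)**2)
U(t) = 2*t
1/(U(-201) + m(P(-11), H(-4, 12))) = 1/(2*(-201) + (14 + 9 - 6*(-17))**2) = 1/(-402 + (14 + 9 + 102)**2) = 1/(-402 + 125**2) = 1/(-402 + 15625) = 1/15223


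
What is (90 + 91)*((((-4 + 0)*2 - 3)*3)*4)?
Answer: -23892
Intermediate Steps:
(90 + 91)*((((-4 + 0)*2 - 3)*3)*4) = 181*(((-4*2 - 3)*3)*4) = 181*(((-8 - 3)*3)*4) = 181*(-11*3*4) = 181*(-33*4) = 181*(-132) = -23892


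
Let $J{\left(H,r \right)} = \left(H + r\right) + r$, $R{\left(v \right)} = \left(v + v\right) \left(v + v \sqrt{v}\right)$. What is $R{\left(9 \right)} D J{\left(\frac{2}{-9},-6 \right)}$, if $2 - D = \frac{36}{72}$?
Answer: $-11880$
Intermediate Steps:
$D = \frac{3}{2}$ ($D = 2 - \frac{36}{72} = 2 - 36 \cdot \frac{1}{72} = 2 - \frac{1}{2} = \frac{3}{2} \approx 1.5$)
$R{\left(v \right)} = 2 v \left(v + v^{\frac{3}{2}}\right)$
$J{\left(H,r \right)} = H + 2 r$
$R{\left(9 \right)} D J{\left(\frac{2}{-9},-6 \right)} = \left(2 \cdot 9^{2} + 2 \cdot 9^{\frac{5}{2}}\right) \frac{3}{2} \left(\frac{2}{-9} + 2 \left(-6\right)\right) = \left(2 \cdot 81 + 2 \cdot 243\right) \frac{3}{2} \left(2 \left(- \frac{1}{9}\right) - 12\right) = \left(162 + 486\right) \frac{3}{2} \left(- \frac{2}{9} - 12\right) = 648 \cdot \frac{3}{2} \left(- \frac{110}{9}\right) = 972 \left(- \frac{110}{9}\right) = -11880$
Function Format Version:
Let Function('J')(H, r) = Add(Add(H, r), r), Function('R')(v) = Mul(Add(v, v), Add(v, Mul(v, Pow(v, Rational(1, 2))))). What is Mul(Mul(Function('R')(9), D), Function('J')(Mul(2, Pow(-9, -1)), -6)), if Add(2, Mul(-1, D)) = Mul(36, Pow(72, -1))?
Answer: -11880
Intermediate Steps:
D = Rational(3, 2) (D = Add(2, Mul(-1, Mul(36, Pow(72, -1)))) = Add(2, Mul(-1, Mul(36, Rational(1, 72)))) = Add(2, Mul(-1, Rational(1, 2))) = Add(2, Rational(-1, 2)) = Rational(3, 2) ≈ 1.5000)
Function('R')(v) = Mul(2, v, Add(v, Pow(v, Rational(3, 2)))) (Function('R')(v) = Mul(Mul(2, v), Add(v, Pow(v, Rational(3, 2)))) = Mul(2, v, Add(v, Pow(v, Rational(3, 2)))))
Function('J')(H, r) = Add(H, Mul(2, r))
Mul(Mul(Function('R')(9), D), Function('J')(Mul(2, Pow(-9, -1)), -6)) = Mul(Mul(Add(Mul(2, Pow(9, 2)), Mul(2, Pow(9, Rational(5, 2)))), Rational(3, 2)), Add(Mul(2, Pow(-9, -1)), Mul(2, -6))) = Mul(Mul(Add(Mul(2, 81), Mul(2, 243)), Rational(3, 2)), Add(Mul(2, Rational(-1, 9)), -12)) = Mul(Mul(Add(162, 486), Rational(3, 2)), Add(Rational(-2, 9), -12)) = Mul(Mul(648, Rational(3, 2)), Rational(-110, 9)) = Mul(972, Rational(-110, 9)) = -11880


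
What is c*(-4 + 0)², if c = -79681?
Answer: -1274896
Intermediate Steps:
c*(-4 + 0)² = -79681*(-4 + 0)² = -79681*(-4)² = -79681*16 = -1274896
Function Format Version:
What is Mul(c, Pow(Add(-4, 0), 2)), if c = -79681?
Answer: -1274896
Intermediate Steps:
Mul(c, Pow(Add(-4, 0), 2)) = Mul(-79681, Pow(Add(-4, 0), 2)) = Mul(-79681, Pow(-4, 2)) = Mul(-79681, 16) = -1274896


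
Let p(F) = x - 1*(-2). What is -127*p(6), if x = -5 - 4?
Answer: 889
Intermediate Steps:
x = -9
p(F) = -7 (p(F) = -9 - 1*(-2) = -9 + 2 = -7)
-127*p(6) = -127*(-7) = 889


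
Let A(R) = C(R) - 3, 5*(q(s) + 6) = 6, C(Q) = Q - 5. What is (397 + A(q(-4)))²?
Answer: 3690241/25 ≈ 1.4761e+5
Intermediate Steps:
C(Q) = -5 + Q
q(s) = -24/5 (q(s) = -6 + (⅕)*6 = -6 + 6/5 = -24/5)
A(R) = -8 + R (A(R) = (-5 + R) - 3 = -8 + R)
(397 + A(q(-4)))² = (397 + (-8 - 24/5))² = (397 - 64/5)² = (1921/5)² = 3690241/25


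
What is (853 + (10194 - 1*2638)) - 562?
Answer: 7847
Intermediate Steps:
(853 + (10194 - 1*2638)) - 562 = (853 + (10194 - 2638)) - 562 = (853 + 7556) - 562 = 8409 - 562 = 7847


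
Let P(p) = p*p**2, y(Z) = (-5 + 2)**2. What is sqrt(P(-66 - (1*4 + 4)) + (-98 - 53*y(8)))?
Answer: I*sqrt(405799) ≈ 637.02*I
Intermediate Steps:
y(Z) = 9 (y(Z) = (-3)**2 = 9)
P(p) = p**3
sqrt(P(-66 - (1*4 + 4)) + (-98 - 53*y(8))) = sqrt((-66 - (1*4 + 4))**3 + (-98 - 53*9)) = sqrt((-66 - (4 + 4))**3 + (-98 - 477)) = sqrt((-66 - 1*8)**3 - 575) = sqrt((-66 - 8)**3 - 575) = sqrt((-74)**3 - 575) = sqrt(-405224 - 575) = sqrt(-405799) = I*sqrt(405799)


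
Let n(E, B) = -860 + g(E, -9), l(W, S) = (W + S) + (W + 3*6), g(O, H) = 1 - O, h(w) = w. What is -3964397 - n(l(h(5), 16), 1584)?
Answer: -3963494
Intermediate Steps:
l(W, S) = 18 + S + 2*W (l(W, S) = (S + W) + (W + 18) = (S + W) + (18 + W) = 18 + S + 2*W)
n(E, B) = -859 - E (n(E, B) = -860 + (1 - E) = -859 - E)
-3964397 - n(l(h(5), 16), 1584) = -3964397 - (-859 - (18 + 16 + 2*5)) = -3964397 - (-859 - (18 + 16 + 10)) = -3964397 - (-859 - 1*44) = -3964397 - (-859 - 44) = -3964397 - 1*(-903) = -3964397 + 903 = -3963494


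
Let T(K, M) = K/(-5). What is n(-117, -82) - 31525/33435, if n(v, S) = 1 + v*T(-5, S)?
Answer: -781997/6687 ≈ -116.94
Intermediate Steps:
T(K, M) = -K/5 (T(K, M) = K*(-⅕) = -K/5)
n(v, S) = 1 + v (n(v, S) = 1 + v*(-⅕*(-5)) = 1 + v*1 = 1 + v)
n(-117, -82) - 31525/33435 = (1 - 117) - 31525/33435 = -116 - 31525*1/33435 = -116 - 6305/6687 = -781997/6687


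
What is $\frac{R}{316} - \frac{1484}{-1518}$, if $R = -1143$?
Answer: $- \frac{633065}{239844} \approx -2.6395$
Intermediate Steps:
$\frac{R}{316} - \frac{1484}{-1518} = - \frac{1143}{316} - \frac{1484}{-1518} = \left(-1143\right) \frac{1}{316} - - \frac{742}{759} = - \frac{1143}{316} + \frac{742}{759} = - \frac{633065}{239844}$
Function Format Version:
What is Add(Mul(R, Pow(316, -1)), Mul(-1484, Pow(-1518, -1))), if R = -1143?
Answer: Rational(-633065, 239844) ≈ -2.6395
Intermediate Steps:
Add(Mul(R, Pow(316, -1)), Mul(-1484, Pow(-1518, -1))) = Add(Mul(-1143, Pow(316, -1)), Mul(-1484, Pow(-1518, -1))) = Add(Mul(-1143, Rational(1, 316)), Mul(-1484, Rational(-1, 1518))) = Add(Rational(-1143, 316), Rational(742, 759)) = Rational(-633065, 239844)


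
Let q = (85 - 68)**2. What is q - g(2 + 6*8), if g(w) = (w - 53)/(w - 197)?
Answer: 14160/49 ≈ 288.98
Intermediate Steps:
g(w) = (-53 + w)/(-197 + w)
q = 289 (q = 17**2 = 289)
q - g(2 + 6*8) = 289 - (-53 + (2 + 6*8))/(-197 + (2 + 6*8)) = 289 - (-53 + (2 + 48))/(-197 + (2 + 48)) = 289 - (-53 + 50)/(-197 + 50) = 289 - (-3)/(-147) = 289 - (-1)*(-3)/147 = 289 - 1*1/49 = 289 - 1/49 = 14160/49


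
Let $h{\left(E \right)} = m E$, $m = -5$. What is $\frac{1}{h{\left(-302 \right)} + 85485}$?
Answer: $\frac{1}{86995} \approx 1.1495 \cdot 10^{-5}$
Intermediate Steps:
$h{\left(E \right)} = - 5 E$
$\frac{1}{h{\left(-302 \right)} + 85485} = \frac{1}{\left(-5\right) \left(-302\right) + 85485} = \frac{1}{1510 + 85485} = \frac{1}{86995}$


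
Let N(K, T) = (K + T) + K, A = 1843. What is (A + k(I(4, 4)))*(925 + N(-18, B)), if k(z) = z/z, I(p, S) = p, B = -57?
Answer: 1534208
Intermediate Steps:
N(K, T) = T + 2*K
k(z) = 1
(A + k(I(4, 4)))*(925 + N(-18, B)) = (1843 + 1)*(925 + (-57 + 2*(-18))) = 1844*(925 + (-57 - 36)) = 1844*(925 - 93) = 1844*832 = 1534208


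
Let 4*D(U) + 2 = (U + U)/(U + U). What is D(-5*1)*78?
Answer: -39/2 ≈ -19.500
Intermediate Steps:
D(U) = -1/4 (D(U) = -1/2 + ((U + U)/(U + U))/4 = -1/2 + ((2*U)/((2*U)))/4 = -1/2 + ((2*U)*(1/(2*U)))/4 = -1/2 + (1/4)*1 = -1/2 + 1/4 = -1/4)
D(-5*1)*78 = -1/4*78 = -39/2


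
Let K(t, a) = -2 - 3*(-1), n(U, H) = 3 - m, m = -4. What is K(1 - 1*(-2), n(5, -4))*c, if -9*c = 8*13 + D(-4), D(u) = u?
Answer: -100/9 ≈ -11.111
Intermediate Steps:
n(U, H) = 7 (n(U, H) = 3 - 1*(-4) = 3 + 4 = 7)
c = -100/9 (c = -(8*13 - 4)/9 = -(104 - 4)/9 = -⅑*100 = -100/9 ≈ -11.111)
K(t, a) = 1 (K(t, a) = -2 + 3 = 1)
K(1 - 1*(-2), n(5, -4))*c = 1*(-100/9) = -100/9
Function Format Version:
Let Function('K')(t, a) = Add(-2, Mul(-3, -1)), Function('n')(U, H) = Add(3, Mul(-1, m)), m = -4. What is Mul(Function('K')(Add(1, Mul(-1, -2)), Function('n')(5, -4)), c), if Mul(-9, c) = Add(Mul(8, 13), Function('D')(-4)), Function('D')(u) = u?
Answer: Rational(-100, 9) ≈ -11.111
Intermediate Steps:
Function('n')(U, H) = 7 (Function('n')(U, H) = Add(3, Mul(-1, -4)) = Add(3, 4) = 7)
c = Rational(-100, 9) (c = Mul(Rational(-1, 9), Add(Mul(8, 13), -4)) = Mul(Rational(-1, 9), Add(104, -4)) = Mul(Rational(-1, 9), 100) = Rational(-100, 9) ≈ -11.111)
Function('K')(t, a) = 1 (Function('K')(t, a) = Add(-2, 3) = 1)
Mul(Function('K')(Add(1, Mul(-1, -2)), Function('n')(5, -4)), c) = Mul(1, Rational(-100, 9)) = Rational(-100, 9)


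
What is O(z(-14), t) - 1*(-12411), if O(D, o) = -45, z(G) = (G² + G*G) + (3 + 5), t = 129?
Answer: 12366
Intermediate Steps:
z(G) = 8 + 2*G² (z(G) = (G² + G²) + 8 = 2*G² + 8 = 8 + 2*G²)
O(z(-14), t) - 1*(-12411) = -45 - 1*(-12411) = -45 + 12411 = 12366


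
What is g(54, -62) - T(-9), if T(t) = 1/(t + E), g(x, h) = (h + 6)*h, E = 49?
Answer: 138879/40 ≈ 3472.0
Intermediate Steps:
g(x, h) = h*(6 + h) (g(x, h) = (6 + h)*h = h*(6 + h))
T(t) = 1/(49 + t) (T(t) = 1/(t + 49) = 1/(49 + t))
g(54, -62) - T(-9) = -62*(6 - 62) - 1/(49 - 9) = -62*(-56) - 1/40 = 3472 - 1*1/40 = 3472 - 1/40 = 138879/40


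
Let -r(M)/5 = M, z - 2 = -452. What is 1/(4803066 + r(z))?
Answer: 1/4805316 ≈ 2.0810e-7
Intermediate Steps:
z = -450 (z = 2 - 452 = -450)
r(M) = -5*M
1/(4803066 + r(z)) = 1/(4803066 - 5*(-450)) = 1/(4803066 + 2250) = 1/4805316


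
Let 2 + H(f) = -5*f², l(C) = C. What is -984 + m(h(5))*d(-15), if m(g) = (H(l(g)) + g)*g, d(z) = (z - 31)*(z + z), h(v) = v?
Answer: -842784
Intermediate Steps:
d(z) = 2*z*(-31 + z) (d(z) = (-31 + z)*(2*z) = 2*z*(-31 + z))
H(f) = -2 - 5*f²
m(g) = g*(-2 + g - 5*g²) (m(g) = ((-2 - 5*g²) + g)*g = (-2 + g - 5*g²)*g = g*(-2 + g - 5*g²))
-984 + m(h(5))*d(-15) = -984 + (5*(-2 + 5 - 5*5²))*(2*(-15)*(-31 - 15)) = -984 + (5*(-2 + 5 - 5*25))*(2*(-15)*(-46)) = -984 + (5*(-2 + 5 - 125))*1380 = -984 + (5*(-122))*1380 = -984 - 610*1380 = -984 - 841800 = -842784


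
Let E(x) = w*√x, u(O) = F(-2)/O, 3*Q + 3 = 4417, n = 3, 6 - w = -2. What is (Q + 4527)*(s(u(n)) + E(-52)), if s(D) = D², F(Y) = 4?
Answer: 287920/27 + 287920*I*√13/3 ≈ 10664.0 + 3.4604e+5*I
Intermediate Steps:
w = 8 (w = 6 - 1*(-2) = 6 + 2 = 8)
Q = 4414/3 (Q = -1 + (⅓)*4417 = -1 + 4417/3 = 4414/3 ≈ 1471.3)
u(O) = 4/O
E(x) = 8*√x
(Q + 4527)*(s(u(n)) + E(-52)) = (4414/3 + 4527)*((4/3)² + 8*√(-52)) = 17995*((4*(⅓))² + 8*(2*I*√13))/3 = 17995*((4/3)² + 16*I*√13)/3 = 17995*(16/9 + 16*I*√13)/3 = 287920/27 + 287920*I*√13/3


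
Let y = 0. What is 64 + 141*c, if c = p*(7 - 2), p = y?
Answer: 64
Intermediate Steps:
p = 0
c = 0 (c = 0*(7 - 2) = 0*5 = 0)
64 + 141*c = 64 + 141*0 = 64 + 0 = 64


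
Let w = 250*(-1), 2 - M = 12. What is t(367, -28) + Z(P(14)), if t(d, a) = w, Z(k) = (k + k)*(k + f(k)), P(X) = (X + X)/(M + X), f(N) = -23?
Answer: -474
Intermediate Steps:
M = -10 (M = 2 - 1*12 = 2 - 12 = -10)
P(X) = 2*X/(-10 + X) (P(X) = (X + X)/(-10 + X) = (2*X)/(-10 + X) = 2*X/(-10 + X))
Z(k) = 2*k*(-23 + k) (Z(k) = (k + k)*(k - 23) = (2*k)*(-23 + k) = 2*k*(-23 + k))
w = -250
t(d, a) = -250
t(367, -28) + Z(P(14)) = -250 + 2*(2*14/(-10 + 14))*(-23 + 2*14/(-10 + 14)) = -250 + 2*(2*14/4)*(-23 + 2*14/4) = -250 + 2*(2*14*(¼))*(-23 + 2*14*(¼)) = -250 + 2*7*(-23 + 7) = -250 + 2*7*(-16) = -250 - 224 = -474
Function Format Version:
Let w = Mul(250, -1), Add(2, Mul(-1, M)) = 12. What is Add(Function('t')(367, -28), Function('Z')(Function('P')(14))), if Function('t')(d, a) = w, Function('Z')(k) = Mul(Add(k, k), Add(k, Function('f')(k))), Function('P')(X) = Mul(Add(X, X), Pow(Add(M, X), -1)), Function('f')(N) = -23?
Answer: -474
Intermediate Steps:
M = -10 (M = Add(2, Mul(-1, 12)) = Add(2, -12) = -10)
Function('P')(X) = Mul(2, X, Pow(Add(-10, X), -1)) (Function('P')(X) = Mul(Add(X, X), Pow(Add(-10, X), -1)) = Mul(Mul(2, X), Pow(Add(-10, X), -1)) = Mul(2, X, Pow(Add(-10, X), -1)))
Function('Z')(k) = Mul(2, k, Add(-23, k)) (Function('Z')(k) = Mul(Add(k, k), Add(k, -23)) = Mul(Mul(2, k), Add(-23, k)) = Mul(2, k, Add(-23, k)))
w = -250
Function('t')(d, a) = -250
Add(Function('t')(367, -28), Function('Z')(Function('P')(14))) = Add(-250, Mul(2, Mul(2, 14, Pow(Add(-10, 14), -1)), Add(-23, Mul(2, 14, Pow(Add(-10, 14), -1))))) = Add(-250, Mul(2, Mul(2, 14, Pow(4, -1)), Add(-23, Mul(2, 14, Pow(4, -1))))) = Add(-250, Mul(2, Mul(2, 14, Rational(1, 4)), Add(-23, Mul(2, 14, Rational(1, 4))))) = Add(-250, Mul(2, 7, Add(-23, 7))) = Add(-250, Mul(2, 7, -16)) = Add(-250, -224) = -474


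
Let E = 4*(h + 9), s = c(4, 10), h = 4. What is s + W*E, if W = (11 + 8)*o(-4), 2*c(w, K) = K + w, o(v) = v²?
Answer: 15815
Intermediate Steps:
c(w, K) = K/2 + w/2 (c(w, K) = (K + w)/2 = K/2 + w/2)
W = 304 (W = (11 + 8)*(-4)² = 19*16 = 304)
s = 7 (s = (½)*10 + (½)*4 = 5 + 2 = 7)
E = 52 (E = 4*(4 + 9) = 4*13 = 52)
s + W*E = 7 + 304*52 = 7 + 15808 = 15815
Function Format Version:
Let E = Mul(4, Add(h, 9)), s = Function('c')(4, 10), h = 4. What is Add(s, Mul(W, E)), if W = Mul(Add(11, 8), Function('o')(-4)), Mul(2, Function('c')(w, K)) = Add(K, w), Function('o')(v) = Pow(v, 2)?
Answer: 15815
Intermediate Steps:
Function('c')(w, K) = Add(Mul(Rational(1, 2), K), Mul(Rational(1, 2), w)) (Function('c')(w, K) = Mul(Rational(1, 2), Add(K, w)) = Add(Mul(Rational(1, 2), K), Mul(Rational(1, 2), w)))
W = 304 (W = Mul(Add(11, 8), Pow(-4, 2)) = Mul(19, 16) = 304)
s = 7 (s = Add(Mul(Rational(1, 2), 10), Mul(Rational(1, 2), 4)) = Add(5, 2) = 7)
E = 52 (E = Mul(4, Add(4, 9)) = Mul(4, 13) = 52)
Add(s, Mul(W, E)) = Add(7, Mul(304, 52)) = Add(7, 15808) = 15815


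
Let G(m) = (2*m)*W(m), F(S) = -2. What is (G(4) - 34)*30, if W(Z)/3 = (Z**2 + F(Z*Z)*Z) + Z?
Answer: 7620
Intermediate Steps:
W(Z) = -3*Z + 3*Z**2 (W(Z) = 3*((Z**2 - 2*Z) + Z) = 3*(Z**2 - Z) = -3*Z + 3*Z**2)
G(m) = 6*m**2*(-1 + m) (G(m) = (2*m)*(3*m*(-1 + m)) = 6*m**2*(-1 + m))
(G(4) - 34)*30 = (6*4**2*(-1 + 4) - 34)*30 = (6*16*3 - 34)*30 = (288 - 34)*30 = 254*30 = 7620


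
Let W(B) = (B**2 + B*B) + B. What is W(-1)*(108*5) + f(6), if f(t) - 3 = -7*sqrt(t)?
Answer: 543 - 7*sqrt(6) ≈ 525.85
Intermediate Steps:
W(B) = B + 2*B**2 (W(B) = (B**2 + B**2) + B = 2*B**2 + B = B + 2*B**2)
f(t) = 3 - 7*sqrt(t)
W(-1)*(108*5) + f(6) = (-(1 + 2*(-1)))*(108*5) + (3 - 7*sqrt(6)) = -(1 - 2)*540 + (3 - 7*sqrt(6)) = -1*(-1)*540 + (3 - 7*sqrt(6)) = 1*540 + (3 - 7*sqrt(6)) = 540 + (3 - 7*sqrt(6)) = 543 - 7*sqrt(6)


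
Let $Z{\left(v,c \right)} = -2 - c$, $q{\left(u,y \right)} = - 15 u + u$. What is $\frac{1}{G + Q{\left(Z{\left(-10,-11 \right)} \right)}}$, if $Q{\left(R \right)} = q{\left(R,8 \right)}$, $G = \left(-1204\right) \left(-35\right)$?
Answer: $\frac{1}{42014} \approx 2.3802 \cdot 10^{-5}$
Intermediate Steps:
$q{\left(u,y \right)} = - 14 u$
$G = 42140$
$Q{\left(R \right)} = - 14 R$
$\frac{1}{G + Q{\left(Z{\left(-10,-11 \right)} \right)}} = \frac{1}{42140 - 14 \left(-2 - -11\right)} = \frac{1}{42140 - 14 \left(-2 + 11\right)} = \frac{1}{42140 - 126} = \frac{1}{42014}$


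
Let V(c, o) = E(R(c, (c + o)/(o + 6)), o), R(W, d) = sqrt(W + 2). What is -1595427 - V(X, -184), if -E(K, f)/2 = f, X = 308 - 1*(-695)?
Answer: -1595795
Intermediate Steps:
X = 1003 (X = 308 + 695 = 1003)
R(W, d) = sqrt(2 + W)
E(K, f) = -2*f
V(c, o) = -2*o
-1595427 - V(X, -184) = -1595427 - (-2)*(-184) = -1595427 - 1*368 = -1595427 - 368 = -1595795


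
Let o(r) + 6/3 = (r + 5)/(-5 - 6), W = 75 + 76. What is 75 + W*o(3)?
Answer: -3705/11 ≈ -336.82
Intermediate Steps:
W = 151
o(r) = -27/11 - r/11 (o(r) = -2 + (r + 5)/(-5 - 6) = -2 + (5 + r)/(-11) = -2 + (5 + r)*(-1/11) = -2 + (-5/11 - r/11) = -27/11 - r/11)
75 + W*o(3) = 75 + 151*(-27/11 - 1/11*3) = 75 + 151*(-27/11 - 3/11) = 75 + 151*(-30/11) = 75 - 4530/11 = -3705/11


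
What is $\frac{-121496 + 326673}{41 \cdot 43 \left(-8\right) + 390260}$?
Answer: $\frac{205177}{376156} \approx 0.54546$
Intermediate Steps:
$\frac{-121496 + 326673}{41 \cdot 43 \left(-8\right) + 390260} = \frac{205177}{1763 \left(-8\right) + 390260} = \frac{205177}{-14104 + 390260} = \frac{205177}{376156}$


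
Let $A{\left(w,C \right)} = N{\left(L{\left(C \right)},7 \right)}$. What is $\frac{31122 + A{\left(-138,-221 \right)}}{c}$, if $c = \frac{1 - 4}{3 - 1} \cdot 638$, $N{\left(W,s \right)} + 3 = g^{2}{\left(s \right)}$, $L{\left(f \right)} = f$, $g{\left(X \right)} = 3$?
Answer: $- \frac{10376}{319} \approx -32.527$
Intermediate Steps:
$N{\left(W,s \right)} = 6$ ($N{\left(W,s \right)} = -3 + 3^{2} = -3 + 9 = 6$)
$A{\left(w,C \right)} = 6$
$c = -957$ ($c = - \frac{3}{2} \cdot 638 = \left(-3\right) \frac{1}{2} \cdot 638 = \left(- \frac{3}{2}\right) 638 = -957$)
$\frac{31122 + A{\left(-138,-221 \right)}}{c} = \frac{31122 + 6}{-957} = 31128 \left(- \frac{1}{957}\right) = - \frac{10376}{319}$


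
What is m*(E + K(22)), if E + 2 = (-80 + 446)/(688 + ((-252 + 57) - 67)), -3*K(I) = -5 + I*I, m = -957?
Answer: 10926388/71 ≈ 1.5389e+5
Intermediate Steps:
K(I) = 5/3 - I²/3 (K(I) = -(-5 + I*I)/3 = -(-5 + I²)/3 = 5/3 - I²/3)
E = -81/71 (E = -2 + (-80 + 446)/(688 + ((-252 + 57) - 67)) = -2 + 366/(688 + (-195 - 67)) = -2 + 366/(688 - 262) = -2 + 366/426 = -2 + 366*(1/426) = -2 + 61/71 = -81/71 ≈ -1.1408)
m*(E + K(22)) = -957*(-81/71 + (5/3 - ⅓*22²)) = -957*(-81/71 + (5/3 - ⅓*484)) = -957*(-81/71 + (5/3 - 484/3)) = -957*(-81/71 - 479/3) = -957*(-34252/213) = 10926388/71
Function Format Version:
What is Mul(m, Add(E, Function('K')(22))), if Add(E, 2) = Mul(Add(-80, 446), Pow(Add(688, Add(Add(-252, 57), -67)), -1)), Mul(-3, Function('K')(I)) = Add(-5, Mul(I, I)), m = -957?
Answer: Rational(10926388, 71) ≈ 1.5389e+5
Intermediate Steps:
Function('K')(I) = Add(Rational(5, 3), Mul(Rational(-1, 3), Pow(I, 2))) (Function('K')(I) = Mul(Rational(-1, 3), Add(-5, Mul(I, I))) = Mul(Rational(-1, 3), Add(-5, Pow(I, 2))) = Add(Rational(5, 3), Mul(Rational(-1, 3), Pow(I, 2))))
E = Rational(-81, 71) (E = Add(-2, Mul(Add(-80, 446), Pow(Add(688, Add(Add(-252, 57), -67)), -1))) = Add(-2, Mul(366, Pow(Add(688, Add(-195, -67)), -1))) = Add(-2, Mul(366, Pow(Add(688, -262), -1))) = Add(-2, Mul(366, Pow(426, -1))) = Add(-2, Mul(366, Rational(1, 426))) = Add(-2, Rational(61, 71)) = Rational(-81, 71) ≈ -1.1408)
Mul(m, Add(E, Function('K')(22))) = Mul(-957, Add(Rational(-81, 71), Add(Rational(5, 3), Mul(Rational(-1, 3), Pow(22, 2))))) = Mul(-957, Add(Rational(-81, 71), Add(Rational(5, 3), Mul(Rational(-1, 3), 484)))) = Mul(-957, Add(Rational(-81, 71), Add(Rational(5, 3), Rational(-484, 3)))) = Mul(-957, Add(Rational(-81, 71), Rational(-479, 3))) = Mul(-957, Rational(-34252, 213)) = Rational(10926388, 71)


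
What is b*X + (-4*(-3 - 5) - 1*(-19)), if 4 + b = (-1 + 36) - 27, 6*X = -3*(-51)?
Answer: 153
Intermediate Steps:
X = 51/2 (X = (-3*(-51))/6 = (⅙)*153 = 51/2 ≈ 25.500)
b = 4 (b = -4 + ((-1 + 36) - 27) = -4 + (35 - 27) = -4 + 8 = 4)
b*X + (-4*(-3 - 5) - 1*(-19)) = 4*(51/2) + (-4*(-3 - 5) - 1*(-19)) = 102 + (-4*(-8) + 19) = 102 + (32 + 19) = 102 + 51 = 153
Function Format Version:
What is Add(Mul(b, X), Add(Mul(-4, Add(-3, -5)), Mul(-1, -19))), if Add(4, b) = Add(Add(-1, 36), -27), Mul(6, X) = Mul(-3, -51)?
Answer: 153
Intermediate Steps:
X = Rational(51, 2) (X = Mul(Rational(1, 6), Mul(-3, -51)) = Mul(Rational(1, 6), 153) = Rational(51, 2) ≈ 25.500)
b = 4 (b = Add(-4, Add(Add(-1, 36), -27)) = Add(-4, Add(35, -27)) = Add(-4, 8) = 4)
Add(Mul(b, X), Add(Mul(-4, Add(-3, -5)), Mul(-1, -19))) = Add(Mul(4, Rational(51, 2)), Add(Mul(-4, Add(-3, -5)), Mul(-1, -19))) = Add(102, Add(Mul(-4, -8), 19)) = Add(102, Add(32, 19)) = Add(102, 51) = 153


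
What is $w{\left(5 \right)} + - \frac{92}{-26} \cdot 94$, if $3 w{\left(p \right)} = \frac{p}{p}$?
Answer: $\frac{12985}{39} \approx 332.95$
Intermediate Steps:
$w{\left(p \right)} = \frac{1}{3}$ ($w{\left(p \right)} = \frac{p \frac{1}{p}}{3} = \frac{1}{3} \cdot 1 = \frac{1}{3}$)
$w{\left(5 \right)} + - \frac{92}{-26} \cdot 94 = \frac{1}{3} + - \frac{92}{-26} \cdot 94 = \frac{1}{3} + \left(-92\right) \left(- \frac{1}{26}\right) 94 = \frac{1}{3} + \frac{46}{13} \cdot 94 = \frac{1}{3} + \frac{4324}{13} = \frac{12985}{39}$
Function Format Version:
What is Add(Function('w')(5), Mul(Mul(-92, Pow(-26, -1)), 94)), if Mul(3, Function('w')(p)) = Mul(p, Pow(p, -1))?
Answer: Rational(12985, 39) ≈ 332.95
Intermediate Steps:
Function('w')(p) = Rational(1, 3) (Function('w')(p) = Mul(Rational(1, 3), Mul(p, Pow(p, -1))) = Mul(Rational(1, 3), 1) = Rational(1, 3))
Add(Function('w')(5), Mul(Mul(-92, Pow(-26, -1)), 94)) = Add(Rational(1, 3), Mul(Mul(-92, Pow(-26, -1)), 94)) = Add(Rational(1, 3), Mul(Mul(-92, Rational(-1, 26)), 94)) = Add(Rational(1, 3), Mul(Rational(46, 13), 94)) = Add(Rational(1, 3), Rational(4324, 13)) = Rational(12985, 39)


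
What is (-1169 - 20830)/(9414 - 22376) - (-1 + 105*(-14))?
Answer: 19089101/12962 ≈ 1472.7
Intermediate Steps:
(-1169 - 20830)/(9414 - 22376) - (-1 + 105*(-14)) = -21999/(-12962) - (-1 - 1470) = -21999*(-1/12962) - 1*(-1471) = 21999/12962 + 1471 = 19089101/12962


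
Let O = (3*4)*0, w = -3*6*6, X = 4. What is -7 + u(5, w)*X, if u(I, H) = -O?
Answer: -7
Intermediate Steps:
w = -108 (w = -18*6 = -108)
O = 0 (O = 12*0 = 0)
u(I, H) = 0 (u(I, H) = -1*0 = 0)
-7 + u(5, w)*X = -7 + 0*4 = -7 + 0 = -7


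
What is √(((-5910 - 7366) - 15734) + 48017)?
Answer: √19007 ≈ 137.87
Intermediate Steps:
√(((-5910 - 7366) - 15734) + 48017) = √((-13276 - 15734) + 48017) = √(-29010 + 48017) = √19007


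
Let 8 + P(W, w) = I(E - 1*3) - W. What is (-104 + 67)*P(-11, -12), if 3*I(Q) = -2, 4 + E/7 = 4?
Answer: -259/3 ≈ -86.333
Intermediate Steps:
E = 0 (E = -28 + 7*4 = -28 + 28 = 0)
I(Q) = -2/3 (I(Q) = (1/3)*(-2) = -2/3)
P(W, w) = -26/3 - W (P(W, w) = -8 + (-2/3 - W) = -26/3 - W)
(-104 + 67)*P(-11, -12) = (-104 + 67)*(-26/3 - 1*(-11)) = -37*(-26/3 + 11) = -37*7/3 = -259/3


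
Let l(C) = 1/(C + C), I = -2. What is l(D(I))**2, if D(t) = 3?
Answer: 1/36 ≈ 0.027778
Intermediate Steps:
l(C) = 1/(2*C)
l(D(I))**2 = ((1/2)/3)**2 = ((1/2)*(1/3))**2 = (1/6)**2 = 1/36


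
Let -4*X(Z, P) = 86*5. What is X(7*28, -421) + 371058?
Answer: 741901/2 ≈ 3.7095e+5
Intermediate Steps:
X(Z, P) = -215/2 (X(Z, P) = -43*5/2 = -¼*430 = -215/2)
X(7*28, -421) + 371058 = -215/2 + 371058 = 741901/2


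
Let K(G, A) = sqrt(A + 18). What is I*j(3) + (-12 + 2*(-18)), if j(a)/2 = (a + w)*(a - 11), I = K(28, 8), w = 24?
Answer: -48 - 432*sqrt(26) ≈ -2250.8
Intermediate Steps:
K(G, A) = sqrt(18 + A)
I = sqrt(26) (I = sqrt(18 + 8) = sqrt(26) ≈ 5.0990)
j(a) = 2*(-11 + a)*(24 + a) (j(a) = 2*((a + 24)*(a - 11)) = 2*((24 + a)*(-11 + a)) = 2*((-11 + a)*(24 + a)) = 2*(-11 + a)*(24 + a))
I*j(3) + (-12 + 2*(-18)) = sqrt(26)*(-528 + 2*3**2 + 26*3) + (-12 + 2*(-18)) = sqrt(26)*(-528 + 2*9 + 78) + (-12 - 36) = sqrt(26)*(-528 + 18 + 78) - 48 = sqrt(26)*(-432) - 48 = -432*sqrt(26) - 48 = -48 - 432*sqrt(26)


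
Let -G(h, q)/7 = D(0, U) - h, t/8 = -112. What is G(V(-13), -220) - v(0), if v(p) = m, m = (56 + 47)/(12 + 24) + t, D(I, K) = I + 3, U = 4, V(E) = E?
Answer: 28121/36 ≈ 781.14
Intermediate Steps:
t = -896 (t = 8*(-112) = -896)
D(I, K) = 3 + I
m = -32153/36 (m = (56 + 47)/(12 + 24) - 896 = 103/36 - 896 = -32153/36 ≈ -893.14)
v(p) = -32153/36
G(h, q) = -21 + 7*h (G(h, q) = -7*((3 + 0) - h) = -7*(3 - h) = -21 + 7*h)
G(V(-13), -220) - v(0) = (-21 + 7*(-13)) - 1*(-32153/36) = (-21 - 91) + 32153/36 = -112 + 32153/36 = 28121/36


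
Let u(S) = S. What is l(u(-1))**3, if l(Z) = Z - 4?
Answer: -125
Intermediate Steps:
l(Z) = -4 + Z
l(u(-1))**3 = (-4 - 1)**3 = (-5)**3 = -125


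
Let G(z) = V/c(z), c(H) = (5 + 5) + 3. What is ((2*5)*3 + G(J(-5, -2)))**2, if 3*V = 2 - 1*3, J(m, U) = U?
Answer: 1366561/1521 ≈ 898.46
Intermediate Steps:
c(H) = 13 (c(H) = 10 + 3 = 13)
V = -1/3 (V = (2 - 1*3)/3 = (2 - 3)/3 = (1/3)*(-1) = -1/3 ≈ -0.33333)
G(z) = -1/39 (G(z) = -1/3/13 = -1/3*1/13 = -1/39)
((2*5)*3 + G(J(-5, -2)))**2 = ((2*5)*3 - 1/39)**2 = (10*3 - 1/39)**2 = (30 - 1/39)**2 = (1169/39)**2 = 1366561/1521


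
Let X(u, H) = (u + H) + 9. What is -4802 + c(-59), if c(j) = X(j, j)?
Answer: -4911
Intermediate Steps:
X(u, H) = 9 + H + u (X(u, H) = (H + u) + 9 = 9 + H + u)
c(j) = 9 + 2*j (c(j) = 9 + j + j = 9 + 2*j)
-4802 + c(-59) = -4802 + (9 + 2*(-59)) = -4802 + (9 - 118) = -4802 - 109 = -4911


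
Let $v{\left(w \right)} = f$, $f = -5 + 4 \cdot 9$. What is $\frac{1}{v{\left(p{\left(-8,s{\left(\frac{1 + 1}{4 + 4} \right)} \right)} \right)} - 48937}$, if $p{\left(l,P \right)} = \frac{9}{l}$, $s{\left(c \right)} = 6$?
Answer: $- \frac{1}{48906} \approx -2.0447 \cdot 10^{-5}$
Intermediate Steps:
$f = 31$ ($f = -5 + 36 = 31$)
$v{\left(w \right)} = 31$
$\frac{1}{v{\left(p{\left(-8,s{\left(\frac{1 + 1}{4 + 4} \right)} \right)} \right)} - 48937} = \frac{1}{31 - 48937} = \frac{1}{-48906} = - \frac{1}{48906}$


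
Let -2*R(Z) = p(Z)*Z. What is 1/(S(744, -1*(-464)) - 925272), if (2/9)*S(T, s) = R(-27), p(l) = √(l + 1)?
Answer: -822464/761002995501 - 6*I*√26/84555888389 ≈ -1.0808e-6 - 3.6182e-10*I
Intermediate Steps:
p(l) = √(1 + l)
R(Z) = -Z*√(1 + Z)/2 (R(Z) = -√(1 + Z)*Z/2 = -Z*√(1 + Z)/2)
S(T, s) = 243*I*√26/4 (S(T, s) = 9*(-½*(-27)*√(1 - 27))/2 = 9*(-½*(-27)*√(-26))/2 = 9*(-½*(-27)*I*√26)/2 = 9*(27*I*√26/2)/2 = 243*I*√26/4)
1/(S(744, -1*(-464)) - 925272) = 1/(243*I*√26/4 - 925272) = 1/(-925272 + 243*I*√26/4)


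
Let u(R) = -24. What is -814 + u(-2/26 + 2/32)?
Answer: -838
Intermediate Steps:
-814 + u(-2/26 + 2/32) = -814 - 24 = -838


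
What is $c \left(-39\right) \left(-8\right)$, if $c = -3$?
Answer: $-936$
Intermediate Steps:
$c \left(-39\right) \left(-8\right) = \left(-3\right) \left(-39\right) \left(-8\right) = 117 \left(-8\right) = -936$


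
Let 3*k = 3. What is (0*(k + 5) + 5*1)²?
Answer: 25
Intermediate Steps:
k = 1 (k = (⅓)*3 = 1)
(0*(k + 5) + 5*1)² = (0*(1 + 5) + 5*1)² = (0*6 + 5)² = (0 + 5)² = 5² = 25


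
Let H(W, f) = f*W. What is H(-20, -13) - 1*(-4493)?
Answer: 4753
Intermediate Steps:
H(W, f) = W*f
H(-20, -13) - 1*(-4493) = -20*(-13) - 1*(-4493) = 260 + 4493 = 4753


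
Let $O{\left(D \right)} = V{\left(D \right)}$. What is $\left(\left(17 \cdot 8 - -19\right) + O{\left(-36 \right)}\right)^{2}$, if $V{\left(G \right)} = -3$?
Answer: $23104$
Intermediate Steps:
$O{\left(D \right)} = -3$
$\left(\left(17 \cdot 8 - -19\right) + O{\left(-36 \right)}\right)^{2} = \left(\left(17 \cdot 8 - -19\right) - 3\right)^{2} = \left(\left(136 + 19\right) - 3\right)^{2} = \left(155 - 3\right)^{2} = 152^{2} = 23104$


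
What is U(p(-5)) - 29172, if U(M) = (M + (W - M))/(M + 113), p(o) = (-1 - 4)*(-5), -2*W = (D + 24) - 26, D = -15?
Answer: -8051455/276 ≈ -29172.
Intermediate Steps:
W = 17/2 (W = -((-15 + 24) - 26)/2 = -(9 - 26)/2 = -½*(-17) = 17/2 ≈ 8.5000)
p(o) = 25 (p(o) = -5*(-5) = 25)
U(M) = 17/(2*(113 + M)) (U(M) = (M + (17/2 - M))/(M + 113) = 17/(2*(113 + M)))
U(p(-5)) - 29172 = 17/(2*(113 + 25)) - 29172 = (17/2)/138 - 29172 = (17/2)*(1/138) - 29172 = 17/276 - 29172 = -8051455/276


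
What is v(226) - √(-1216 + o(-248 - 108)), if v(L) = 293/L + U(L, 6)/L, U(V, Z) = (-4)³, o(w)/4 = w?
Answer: 229/226 - 4*I*√165 ≈ 1.0133 - 51.381*I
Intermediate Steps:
o(w) = 4*w
U(V, Z) = -64
v(L) = 229/L (v(L) = 293/L - 64/L = 229/L)
v(226) - √(-1216 + o(-248 - 108)) = 229/226 - √(-1216 + 4*(-248 - 108)) = 229*(1/226) - √(-1216 + 4*(-356)) = 229/226 - √(-1216 - 1424) = 229/226 - √(-2640) = 229/226 - 4*I*√165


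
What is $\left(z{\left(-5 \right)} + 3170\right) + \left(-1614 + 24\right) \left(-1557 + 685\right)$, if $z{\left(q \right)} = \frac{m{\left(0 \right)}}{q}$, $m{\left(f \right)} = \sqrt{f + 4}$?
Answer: $\frac{6948248}{5} \approx 1.3897 \cdot 10^{6}$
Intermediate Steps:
$m{\left(f \right)} = \sqrt{4 + f}$
$z{\left(q \right)} = \frac{2}{q}$ ($z{\left(q \right)} = \frac{\sqrt{4 + 0}}{q} = \frac{\sqrt{4}}{q} = \frac{2}{q}$)
$\left(z{\left(-5 \right)} + 3170\right) + \left(-1614 + 24\right) \left(-1557 + 685\right) = \left(\frac{2}{-5} + 3170\right) + \left(-1614 + 24\right) \left(-1557 + 685\right) = \left(2 \left(- \frac{1}{5}\right) + 3170\right) - -1386480 = \left(- \frac{2}{5} + 3170\right) + 1386480 = \frac{15848}{5} + 1386480 = \frac{6948248}{5}$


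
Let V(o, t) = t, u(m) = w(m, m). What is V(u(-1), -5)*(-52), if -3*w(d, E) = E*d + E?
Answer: 260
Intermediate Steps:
w(d, E) = -E/3 - E*d/3 (w(d, E) = -(E*d + E)/3 = -(E + E*d)/3 = -E/3 - E*d/3)
u(m) = -m*(1 + m)/3
V(u(-1), -5)*(-52) = -5*(-52) = 260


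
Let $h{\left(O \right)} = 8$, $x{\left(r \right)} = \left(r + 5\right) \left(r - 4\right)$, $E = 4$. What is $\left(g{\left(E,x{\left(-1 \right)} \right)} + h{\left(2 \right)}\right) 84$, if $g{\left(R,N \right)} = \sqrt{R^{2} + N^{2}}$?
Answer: $672 + 336 \sqrt{26} \approx 2385.3$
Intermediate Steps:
$x{\left(r \right)} = \left(-4 + r\right) \left(5 + r\right)$ ($x{\left(r \right)} = \left(5 + r\right) \left(-4 + r\right) = \left(-4 + r\right) \left(5 + r\right)$)
$g{\left(R,N \right)} = \sqrt{N^{2} + R^{2}}$
$\left(g{\left(E,x{\left(-1 \right)} \right)} + h{\left(2 \right)}\right) 84 = \left(\sqrt{\left(-20 - 1 + \left(-1\right)^{2}\right)^{2} + 4^{2}} + 8\right) 84 = \left(\sqrt{\left(-20 - 1 + 1\right)^{2} + 16} + 8\right) 84 = \left(\sqrt{\left(-20\right)^{2} + 16} + 8\right) 84 = \left(\sqrt{400 + 16} + 8\right) 84 = \left(\sqrt{416} + 8\right) 84 = \left(4 \sqrt{26} + 8\right) 84 = \left(8 + 4 \sqrt{26}\right) 84 = 672 + 336 \sqrt{26}$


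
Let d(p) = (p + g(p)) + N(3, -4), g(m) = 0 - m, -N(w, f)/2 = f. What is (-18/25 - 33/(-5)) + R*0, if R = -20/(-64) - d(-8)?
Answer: 147/25 ≈ 5.8800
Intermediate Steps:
N(w, f) = -2*f
g(m) = -m
d(p) = 8 (d(p) = (p - p) - 2*(-4) = 0 + 8 = 8)
R = -123/16 (R = -20/(-64) - 1*8 = -20*(-1/64) - 8 = 5/16 - 8 = -123/16 ≈ -7.6875)
(-18/25 - 33/(-5)) + R*0 = (-18/25 - 33/(-5)) - 123/16*0 = (-18*1/25 - 33*(-⅕)) + 0 = (-18/25 + 33/5) + 0 = 147/25 + 0 = 147/25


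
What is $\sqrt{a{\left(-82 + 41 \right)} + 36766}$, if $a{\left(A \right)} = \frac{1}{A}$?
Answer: $\frac{\sqrt{61803605}}{41} \approx 191.74$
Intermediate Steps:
$\sqrt{a{\left(-82 + 41 \right)} + 36766} = \sqrt{\frac{1}{-82 + 41} + 36766} = \sqrt{\frac{1}{-41} + 36766} = \sqrt{- \frac{1}{41} + 36766} = \sqrt{\frac{1507405}{41}} = \frac{\sqrt{61803605}}{41}$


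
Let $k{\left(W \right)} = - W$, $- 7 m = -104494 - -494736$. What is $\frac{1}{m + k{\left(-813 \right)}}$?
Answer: $- \frac{7}{384551} \approx -1.8203 \cdot 10^{-5}$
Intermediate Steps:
$m = - \frac{390242}{7}$ ($m = - \frac{-104494 - -494736}{7} = - \frac{-104494 + 494736}{7} = \left(- \frac{1}{7}\right) 390242 = - \frac{390242}{7} \approx -55749.0$)
$\frac{1}{m + k{\left(-813 \right)}} = \frac{1}{- \frac{390242}{7} - -813} = \frac{1}{- \frac{390242}{7} + 813} = \frac{1}{- \frac{384551}{7}} = - \frac{7}{384551}$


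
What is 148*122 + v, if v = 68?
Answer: 18124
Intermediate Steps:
148*122 + v = 148*122 + 68 = 18056 + 68 = 18124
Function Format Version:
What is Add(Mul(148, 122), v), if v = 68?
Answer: 18124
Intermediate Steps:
Add(Mul(148, 122), v) = Add(Mul(148, 122), 68) = Add(18056, 68) = 18124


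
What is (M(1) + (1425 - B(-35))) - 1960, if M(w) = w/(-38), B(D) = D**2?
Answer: -66881/38 ≈ -1760.0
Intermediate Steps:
M(w) = -w/38 (M(w) = w*(-1/38) = -w/38)
(M(1) + (1425 - B(-35))) - 1960 = (-1/38*1 + (1425 - 1*(-35)**2)) - 1960 = (-1/38 + (1425 - 1*1225)) - 1960 = (-1/38 + (1425 - 1225)) - 1960 = (-1/38 + 200) - 1960 = 7599/38 - 1960 = -66881/38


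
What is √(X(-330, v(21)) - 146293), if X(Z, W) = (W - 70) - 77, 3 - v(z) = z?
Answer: I*√146458 ≈ 382.7*I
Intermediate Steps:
v(z) = 3 - z
X(Z, W) = -147 + W (X(Z, W) = (-70 + W) - 77 = -147 + W)
√(X(-330, v(21)) - 146293) = √((-147 + (3 - 1*21)) - 146293) = √((-147 + (3 - 21)) - 146293) = √((-147 - 18) - 146293) = √(-165 - 146293) = √(-146458) = I*√146458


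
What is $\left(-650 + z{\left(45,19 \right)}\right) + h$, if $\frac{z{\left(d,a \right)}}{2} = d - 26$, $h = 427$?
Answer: $-185$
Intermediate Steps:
$z{\left(d,a \right)} = -52 + 2 d$ ($z{\left(d,a \right)} = 2 \left(d - 26\right) = 2 \left(-26 + d\right) = -52 + 2 d$)
$\left(-650 + z{\left(45,19 \right)}\right) + h = \left(-650 + \left(-52 + 2 \cdot 45\right)\right) + 427 = \left(-650 + \left(-52 + 90\right)\right) + 427 = \left(-650 + 38\right) + 427 = -612 + 427 = -185$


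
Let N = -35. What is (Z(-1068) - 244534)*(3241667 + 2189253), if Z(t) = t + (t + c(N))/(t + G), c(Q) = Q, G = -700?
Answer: -294778955070545/221 ≈ -1.3338e+12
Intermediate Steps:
Z(t) = t + (-35 + t)/(-700 + t) (Z(t) = t + (t - 35)/(t - 700) = t + (-35 + t)/(-700 + t))
(Z(-1068) - 244534)*(3241667 + 2189253) = ((-35 + (-1068)² - 699*(-1068))/(-700 - 1068) - 244534)*(3241667 + 2189253) = ((-35 + 1140624 + 746532)/(-1768) - 244534)*5430920 = (-1/1768*1887121 - 244534)*5430920 = (-1887121/1768 - 244534)*5430920 = -434223233/1768*5430920 = -294778955070545/221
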